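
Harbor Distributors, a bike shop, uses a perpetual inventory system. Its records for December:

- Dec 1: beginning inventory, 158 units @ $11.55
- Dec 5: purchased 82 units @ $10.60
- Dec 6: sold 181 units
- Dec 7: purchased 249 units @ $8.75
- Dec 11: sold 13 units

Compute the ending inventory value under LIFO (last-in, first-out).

Dec 6, 181 sold [LIFO — newest first]: 82 @ $10.60 + 99 @ $11.55 = $2,012.65
Dec 11, 13 sold [LIFO — newest first]: 13 @ $8.75 = $113.75
Total COGS = $2,012.65 + $113.75 = $2,126.40
Ending inventory: 59 @ $11.55 + 236 @ $8.75 = $2,746.45

Ending inventory = $2,746.45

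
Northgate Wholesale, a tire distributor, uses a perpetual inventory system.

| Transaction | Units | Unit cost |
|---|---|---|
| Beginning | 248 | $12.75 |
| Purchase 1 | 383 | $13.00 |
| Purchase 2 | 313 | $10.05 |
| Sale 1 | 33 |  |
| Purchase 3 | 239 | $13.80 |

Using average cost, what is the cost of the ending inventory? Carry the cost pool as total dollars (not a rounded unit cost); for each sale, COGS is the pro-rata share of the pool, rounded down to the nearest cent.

After Beginning: 248 on hand, pool $3,162.00 (≈ $12.7500 each)
After Purchase 1: 631 on hand, pool $8,141.00 (≈ $12.9017 each)
After Purchase 2: 944 on hand, pool $11,286.65 (≈ $11.9562 each)
Sale 1, sell 33: 33/944 × $11,286.65 → $394.55
After Purchase 3: 1150 on hand, pool $14,190.30 (≈ $12.3394 each)
Ending inventory (cost pool remaining) = $14,190.30

Ending inventory = $14,190.30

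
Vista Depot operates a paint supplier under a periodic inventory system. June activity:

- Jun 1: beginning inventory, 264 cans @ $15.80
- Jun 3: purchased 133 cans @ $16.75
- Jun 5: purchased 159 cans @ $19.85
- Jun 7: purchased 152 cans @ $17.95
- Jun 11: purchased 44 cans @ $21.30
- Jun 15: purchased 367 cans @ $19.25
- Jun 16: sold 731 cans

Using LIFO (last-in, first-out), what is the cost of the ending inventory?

Ending inventory = $6,248.20

Jun 16, 731 sold [LIFO — newest first]: 367 @ $19.25 + 44 @ $21.30 + 152 @ $17.95 + 159 @ $19.85 + 9 @ $16.75 = $14,037.25
Ending inventory: 264 @ $15.80 + 124 @ $16.75 = $6,248.20
Check: goods available $20,285.45 = COGS $14,037.25 + ending $6,248.20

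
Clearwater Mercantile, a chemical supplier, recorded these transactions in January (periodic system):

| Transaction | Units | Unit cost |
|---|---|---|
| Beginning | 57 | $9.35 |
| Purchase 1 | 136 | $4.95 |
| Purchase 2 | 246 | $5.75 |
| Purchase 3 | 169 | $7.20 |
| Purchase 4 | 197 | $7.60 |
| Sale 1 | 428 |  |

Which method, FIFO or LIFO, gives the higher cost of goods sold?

LIFO

FIFO COGS: 57 @ $9.35 + 136 @ $4.95 + 235 @ $5.75 = $2,557.40
LIFO COGS: 197 @ $7.60 + 169 @ $7.20 + 62 @ $5.75 = $3,070.50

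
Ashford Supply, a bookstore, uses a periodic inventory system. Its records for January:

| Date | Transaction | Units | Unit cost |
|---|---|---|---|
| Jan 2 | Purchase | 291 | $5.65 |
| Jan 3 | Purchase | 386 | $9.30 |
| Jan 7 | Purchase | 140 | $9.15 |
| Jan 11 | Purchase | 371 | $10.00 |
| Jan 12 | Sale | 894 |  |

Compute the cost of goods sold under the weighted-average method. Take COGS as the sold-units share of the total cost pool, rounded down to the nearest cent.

COGS = $7,694.53

Jan 12, sell 894: 894/1188 × $10,224.95 → $7,694.53
Ending inventory (cost pool remaining) = $2,530.42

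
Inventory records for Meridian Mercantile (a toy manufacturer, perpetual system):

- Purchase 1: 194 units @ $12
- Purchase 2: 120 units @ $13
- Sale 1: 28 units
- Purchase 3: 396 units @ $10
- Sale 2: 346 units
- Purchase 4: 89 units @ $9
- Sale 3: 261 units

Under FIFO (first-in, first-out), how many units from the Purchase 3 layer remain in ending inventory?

75

Sale 1 (28) [FIFO — oldest first]: 28 @ $12 = $336
Sale 2 (346) [FIFO — oldest first]: 166 @ $12 + 120 @ $13 + 60 @ $10 = $4,152
Sale 3 (261) [FIFO — oldest first]: 261 @ $10 = $2,610
Total COGS = $336 + $4,152 + $2,610 = $7,098
Ending inventory: 75 @ $10 + 89 @ $9 = $1,551
Check: goods available $8,649 = COGS $7,098 + ending $1,551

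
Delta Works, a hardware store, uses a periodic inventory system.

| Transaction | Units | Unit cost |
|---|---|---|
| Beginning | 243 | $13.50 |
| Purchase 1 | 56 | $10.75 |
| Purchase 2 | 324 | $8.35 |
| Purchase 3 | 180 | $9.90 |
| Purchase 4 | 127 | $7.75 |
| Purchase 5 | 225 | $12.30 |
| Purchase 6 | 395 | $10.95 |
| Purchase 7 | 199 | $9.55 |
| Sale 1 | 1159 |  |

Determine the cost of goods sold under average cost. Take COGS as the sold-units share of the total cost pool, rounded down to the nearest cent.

COGS = $12,158.13

Sale 1, sell 1159: 1159/1749 × $18,347.35 → $12,158.13
Ending inventory (cost pool remaining) = $6,189.22
Check: goods available $18,347.35 = COGS $12,158.13 + ending $6,189.22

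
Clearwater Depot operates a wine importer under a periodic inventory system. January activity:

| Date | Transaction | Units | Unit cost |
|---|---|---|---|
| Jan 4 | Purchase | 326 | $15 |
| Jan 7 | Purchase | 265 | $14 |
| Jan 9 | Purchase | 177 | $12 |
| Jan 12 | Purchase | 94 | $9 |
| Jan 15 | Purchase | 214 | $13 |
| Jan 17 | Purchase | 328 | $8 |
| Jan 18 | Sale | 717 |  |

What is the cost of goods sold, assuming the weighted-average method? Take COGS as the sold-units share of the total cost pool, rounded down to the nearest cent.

Jan 18, sell 717: 717/1404 × $16,976.00 → $8,669.36
Ending inventory (cost pool remaining) = $8,306.64
Check: goods available $16,976.00 = COGS $8,669.36 + ending $8,306.64

COGS = $8,669.36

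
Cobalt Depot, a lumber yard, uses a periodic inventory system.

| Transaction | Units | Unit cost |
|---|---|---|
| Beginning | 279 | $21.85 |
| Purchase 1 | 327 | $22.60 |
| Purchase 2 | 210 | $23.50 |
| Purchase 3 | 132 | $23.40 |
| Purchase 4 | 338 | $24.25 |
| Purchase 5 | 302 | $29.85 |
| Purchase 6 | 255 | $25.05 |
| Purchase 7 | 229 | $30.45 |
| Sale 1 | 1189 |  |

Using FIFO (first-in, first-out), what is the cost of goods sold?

COGS = $27,354.40

Sale 1 (1189) [FIFO — oldest first]: 279 @ $21.85 + 327 @ $22.60 + 210 @ $23.50 + 132 @ $23.40 + 241 @ $24.25 = $27,354.40
Ending inventory: 97 @ $24.25 + 302 @ $29.85 + 255 @ $25.05 + 229 @ $30.45 = $24,727.75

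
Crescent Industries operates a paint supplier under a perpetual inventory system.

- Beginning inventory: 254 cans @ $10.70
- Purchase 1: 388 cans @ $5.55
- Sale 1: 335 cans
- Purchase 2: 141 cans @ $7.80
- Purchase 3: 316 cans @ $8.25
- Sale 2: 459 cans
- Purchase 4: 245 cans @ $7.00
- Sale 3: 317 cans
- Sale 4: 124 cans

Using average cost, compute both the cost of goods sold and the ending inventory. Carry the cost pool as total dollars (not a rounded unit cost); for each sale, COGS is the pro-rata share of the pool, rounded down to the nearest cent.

COGS = $9,475.55; ending inventory = $817.45

After Beginning: 254 on hand, pool $2,717.80 (≈ $10.7000 each)
After Purchase 1: 642 on hand, pool $4,871.20 (≈ $7.5875 each)
Sale 1, sell 335: 335/642 × $4,871.20 → $2,541.82
After Purchase 2: 448 on hand, pool $3,429.18 (≈ $7.6544 each)
After Purchase 3: 764 on hand, pool $6,036.18 (≈ $7.9008 each)
Sale 2, sell 459: 459/764 × $6,036.18 → $3,626.44
After Purchase 4: 550 on hand, pool $4,124.74 (≈ $7.4995 each)
Sale 3, sell 317: 317/550 × $4,124.74 → $2,377.35
Sale 4, sell 124: 124/233 × $1,747.39 → $929.94
Total COGS = $2,541.82 + $3,626.44 + $2,377.35 + $929.94 = $9,475.55
Ending inventory (cost pool remaining) = $817.45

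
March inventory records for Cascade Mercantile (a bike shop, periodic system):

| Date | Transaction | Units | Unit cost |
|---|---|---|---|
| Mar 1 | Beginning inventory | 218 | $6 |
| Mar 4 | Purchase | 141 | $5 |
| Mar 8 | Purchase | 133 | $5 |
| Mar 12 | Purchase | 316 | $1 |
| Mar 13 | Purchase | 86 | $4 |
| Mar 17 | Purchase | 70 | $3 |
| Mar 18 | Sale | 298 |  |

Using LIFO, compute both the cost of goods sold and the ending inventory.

COGS = $696; ending inventory = $2,852

Mar 18, 298 sold [LIFO — newest first]: 70 @ $3 + 86 @ $4 + 142 @ $1 = $696
Ending inventory: 218 @ $6 + 141 @ $5 + 133 @ $5 + 174 @ $1 = $2,852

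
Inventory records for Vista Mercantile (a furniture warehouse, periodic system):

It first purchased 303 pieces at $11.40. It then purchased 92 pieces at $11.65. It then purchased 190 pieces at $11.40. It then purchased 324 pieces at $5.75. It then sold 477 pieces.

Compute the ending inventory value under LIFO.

Ending inventory = $4,947.80

Sale 1 (477) [LIFO — newest first]: 324 @ $5.75 + 153 @ $11.40 = $3,607.20
Ending inventory: 303 @ $11.40 + 92 @ $11.65 + 37 @ $11.40 = $4,947.80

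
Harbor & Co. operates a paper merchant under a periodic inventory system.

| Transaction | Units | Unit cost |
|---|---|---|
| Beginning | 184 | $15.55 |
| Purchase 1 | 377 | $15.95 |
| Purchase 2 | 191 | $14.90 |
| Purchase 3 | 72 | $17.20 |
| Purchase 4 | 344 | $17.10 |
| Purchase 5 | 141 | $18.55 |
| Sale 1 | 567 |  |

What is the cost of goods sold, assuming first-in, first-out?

Sale 1 (567) [FIFO — oldest first]: 184 @ $15.55 + 377 @ $15.95 + 6 @ $14.90 = $8,963.75
Ending inventory: 185 @ $14.90 + 72 @ $17.20 + 344 @ $17.10 + 141 @ $18.55 = $12,492.85

COGS = $8,963.75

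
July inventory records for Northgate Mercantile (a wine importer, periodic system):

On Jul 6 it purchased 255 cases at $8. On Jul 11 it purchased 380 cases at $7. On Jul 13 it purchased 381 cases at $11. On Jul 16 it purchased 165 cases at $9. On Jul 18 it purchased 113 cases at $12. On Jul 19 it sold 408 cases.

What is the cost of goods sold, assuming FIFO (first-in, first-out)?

Jul 19, 408 sold [FIFO — oldest first]: 255 @ $8 + 153 @ $7 = $3,111
Ending inventory: 227 @ $7 + 381 @ $11 + 165 @ $9 + 113 @ $12 = $8,621
Check: goods available $11,732 = COGS $3,111 + ending $8,621

COGS = $3,111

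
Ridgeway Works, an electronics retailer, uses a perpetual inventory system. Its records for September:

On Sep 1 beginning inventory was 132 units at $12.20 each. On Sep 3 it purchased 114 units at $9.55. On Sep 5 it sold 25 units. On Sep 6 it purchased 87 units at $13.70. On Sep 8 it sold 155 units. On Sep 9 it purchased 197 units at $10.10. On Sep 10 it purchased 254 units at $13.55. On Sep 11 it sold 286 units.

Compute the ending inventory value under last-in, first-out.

Ending inventory = $3,477.45

Sep 5, 25 sold [LIFO — newest first]: 25 @ $9.55 = $238.75
Sep 8, 155 sold [LIFO — newest first]: 87 @ $13.70 + 68 @ $9.55 = $1,841.30
Sep 11, 286 sold [LIFO — newest first]: 254 @ $13.55 + 32 @ $10.10 = $3,764.90
Total COGS = $238.75 + $1,841.30 + $3,764.90 = $5,844.95
Ending inventory: 132 @ $12.20 + 21 @ $9.55 + 165 @ $10.10 = $3,477.45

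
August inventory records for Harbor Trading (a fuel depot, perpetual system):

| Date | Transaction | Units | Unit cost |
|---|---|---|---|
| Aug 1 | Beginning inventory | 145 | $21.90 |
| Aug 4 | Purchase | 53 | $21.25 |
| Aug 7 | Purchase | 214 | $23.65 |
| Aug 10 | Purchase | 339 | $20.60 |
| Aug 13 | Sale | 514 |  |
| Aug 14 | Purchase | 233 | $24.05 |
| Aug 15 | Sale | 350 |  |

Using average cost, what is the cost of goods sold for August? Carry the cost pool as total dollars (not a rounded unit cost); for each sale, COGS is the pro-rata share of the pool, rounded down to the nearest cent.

COGS = $19,202.10

After Aug 1: 145 on hand, pool $3,175.50 (≈ $21.9000 each)
After Aug 4: 198 on hand, pool $4,301.75 (≈ $21.7260 each)
After Aug 7: 412 on hand, pool $9,362.85 (≈ $22.7254 each)
After Aug 10: 751 on hand, pool $16,346.25 (≈ $21.7660 each)
Aug 13, sell 514: 514/751 × $16,346.25 → $11,187.71
After Aug 14: 470 on hand, pool $10,762.19 (≈ $22.8983 each)
Aug 15, sell 350: 350/470 × $10,762.19 → $8,014.39
Total COGS = $11,187.71 + $8,014.39 = $19,202.10
Ending inventory (cost pool remaining) = $2,747.80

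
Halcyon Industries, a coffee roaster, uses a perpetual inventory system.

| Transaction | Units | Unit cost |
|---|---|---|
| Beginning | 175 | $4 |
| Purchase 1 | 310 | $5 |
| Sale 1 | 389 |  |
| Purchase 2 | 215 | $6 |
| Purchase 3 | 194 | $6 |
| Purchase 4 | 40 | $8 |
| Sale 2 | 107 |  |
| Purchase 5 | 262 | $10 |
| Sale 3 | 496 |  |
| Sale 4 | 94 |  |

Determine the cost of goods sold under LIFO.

Sale 1 (389) [LIFO — newest first]: 310 @ $5 + 79 @ $4 = $1,866
Sale 2 (107) [LIFO — newest first]: 40 @ $8 + 67 @ $6 = $722
Sale 3 (496) [LIFO — newest first]: 262 @ $10 + 127 @ $6 + 107 @ $6 = $4,024
Sale 4 (94) [LIFO — newest first]: 94 @ $6 = $564
Total COGS = $1,866 + $722 + $4,024 + $564 = $7,176
Ending inventory: 96 @ $4 + 14 @ $6 = $468

COGS = $7,176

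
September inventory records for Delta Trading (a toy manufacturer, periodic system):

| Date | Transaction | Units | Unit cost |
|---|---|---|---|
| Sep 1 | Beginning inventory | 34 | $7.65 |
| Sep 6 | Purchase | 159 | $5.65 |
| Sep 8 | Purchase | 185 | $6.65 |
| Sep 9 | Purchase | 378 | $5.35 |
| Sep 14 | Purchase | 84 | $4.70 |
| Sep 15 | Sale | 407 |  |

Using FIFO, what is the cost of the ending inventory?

Sep 15, 407 sold [FIFO — oldest first]: 34 @ $7.65 + 159 @ $5.65 + 185 @ $6.65 + 29 @ $5.35 = $2,543.85
Ending inventory: 349 @ $5.35 + 84 @ $4.70 = $2,261.95

Ending inventory = $2,261.95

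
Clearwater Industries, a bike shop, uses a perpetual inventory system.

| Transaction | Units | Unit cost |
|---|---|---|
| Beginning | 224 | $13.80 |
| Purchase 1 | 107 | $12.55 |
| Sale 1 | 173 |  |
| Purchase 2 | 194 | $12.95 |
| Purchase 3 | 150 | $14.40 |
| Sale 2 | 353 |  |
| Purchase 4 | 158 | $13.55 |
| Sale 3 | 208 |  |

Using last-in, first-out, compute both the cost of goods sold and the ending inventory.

COGS = $9,881.05; ending inventory = $1,366.20

Sale 1 (173) [LIFO — newest first]: 107 @ $12.55 + 66 @ $13.80 = $2,253.65
Sale 2 (353) [LIFO — newest first]: 150 @ $14.40 + 194 @ $12.95 + 9 @ $13.80 = $4,796.50
Sale 3 (208) [LIFO — newest first]: 158 @ $13.55 + 50 @ $13.80 = $2,830.90
Total COGS = $2,253.65 + $4,796.50 + $2,830.90 = $9,881.05
Ending inventory: 99 @ $13.80 = $1,366.20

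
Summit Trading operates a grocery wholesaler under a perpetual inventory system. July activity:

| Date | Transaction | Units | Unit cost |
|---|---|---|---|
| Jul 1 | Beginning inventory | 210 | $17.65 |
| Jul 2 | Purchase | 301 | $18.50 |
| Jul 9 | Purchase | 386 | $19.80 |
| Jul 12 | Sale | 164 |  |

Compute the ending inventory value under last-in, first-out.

Ending inventory = $13,670.60

Jul 12, 164 sold [LIFO — newest first]: 164 @ $19.80 = $3,247.20
Ending inventory: 210 @ $17.65 + 301 @ $18.50 + 222 @ $19.80 = $13,670.60
Check: goods available $16,917.80 = COGS $3,247.20 + ending $13,670.60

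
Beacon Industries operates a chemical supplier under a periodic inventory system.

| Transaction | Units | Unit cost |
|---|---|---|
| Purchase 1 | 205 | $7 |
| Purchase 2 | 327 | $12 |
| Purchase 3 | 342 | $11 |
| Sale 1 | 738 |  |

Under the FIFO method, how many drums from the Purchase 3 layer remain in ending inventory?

136

Sale 1 (738) [FIFO — oldest first]: 205 @ $7 + 327 @ $12 + 206 @ $11 = $7,625
Ending inventory: 136 @ $11 = $1,496
Check: goods available $9,121 = COGS $7,625 + ending $1,496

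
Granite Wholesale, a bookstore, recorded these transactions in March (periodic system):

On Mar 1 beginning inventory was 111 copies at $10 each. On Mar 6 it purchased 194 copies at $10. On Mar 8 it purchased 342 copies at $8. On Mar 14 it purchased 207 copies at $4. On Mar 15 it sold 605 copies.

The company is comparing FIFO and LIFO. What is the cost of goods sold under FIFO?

FIFO COGS: 111 @ $10 + 194 @ $10 + 300 @ $8 = $5,450
LIFO COGS: 207 @ $4 + 342 @ $8 + 56 @ $10 = $4,124

COGS = $5,450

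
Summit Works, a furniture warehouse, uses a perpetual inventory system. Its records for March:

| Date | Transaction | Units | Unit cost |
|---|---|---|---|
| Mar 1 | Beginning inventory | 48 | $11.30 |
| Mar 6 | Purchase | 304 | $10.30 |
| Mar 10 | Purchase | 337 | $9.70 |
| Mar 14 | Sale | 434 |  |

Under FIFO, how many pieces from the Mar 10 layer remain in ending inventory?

255

Mar 14, 434 sold [FIFO — oldest first]: 48 @ $11.30 + 304 @ $10.30 + 82 @ $9.70 = $4,469.00
Ending inventory: 255 @ $9.70 = $2,473.50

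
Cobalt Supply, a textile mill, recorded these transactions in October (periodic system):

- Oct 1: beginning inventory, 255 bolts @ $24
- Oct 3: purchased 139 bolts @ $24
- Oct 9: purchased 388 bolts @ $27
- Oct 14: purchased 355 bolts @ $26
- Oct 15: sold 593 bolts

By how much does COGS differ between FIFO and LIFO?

$827

FIFO COGS: 255 @ $24 + 139 @ $24 + 199 @ $27 = $14,829
LIFO COGS: 355 @ $26 + 238 @ $27 = $15,656
Difference = |$14,829 − $15,656| = $827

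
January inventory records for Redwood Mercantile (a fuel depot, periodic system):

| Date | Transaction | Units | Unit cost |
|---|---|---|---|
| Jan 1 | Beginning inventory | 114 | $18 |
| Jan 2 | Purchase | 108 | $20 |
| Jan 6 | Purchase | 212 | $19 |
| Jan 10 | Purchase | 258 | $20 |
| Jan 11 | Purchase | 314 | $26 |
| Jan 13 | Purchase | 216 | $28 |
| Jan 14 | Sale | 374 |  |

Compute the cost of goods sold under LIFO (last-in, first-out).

COGS = $10,156

Jan 14, 374 sold [LIFO — newest first]: 216 @ $28 + 158 @ $26 = $10,156
Ending inventory: 114 @ $18 + 108 @ $20 + 212 @ $19 + 258 @ $20 + 156 @ $26 = $17,456
Check: goods available $27,612 = COGS $10,156 + ending $17,456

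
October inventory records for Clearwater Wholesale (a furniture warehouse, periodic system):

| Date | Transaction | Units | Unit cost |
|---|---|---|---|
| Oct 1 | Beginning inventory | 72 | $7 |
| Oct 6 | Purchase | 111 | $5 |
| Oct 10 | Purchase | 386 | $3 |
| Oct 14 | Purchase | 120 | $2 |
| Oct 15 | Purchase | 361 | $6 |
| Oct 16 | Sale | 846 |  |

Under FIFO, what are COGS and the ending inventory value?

Oct 16, 846 sold [FIFO — oldest first]: 72 @ $7 + 111 @ $5 + 386 @ $3 + 120 @ $2 + 157 @ $6 = $3,399
Ending inventory: 204 @ $6 = $1,224
Check: goods available $4,623 = COGS $3,399 + ending $1,224

COGS = $3,399; ending inventory = $1,224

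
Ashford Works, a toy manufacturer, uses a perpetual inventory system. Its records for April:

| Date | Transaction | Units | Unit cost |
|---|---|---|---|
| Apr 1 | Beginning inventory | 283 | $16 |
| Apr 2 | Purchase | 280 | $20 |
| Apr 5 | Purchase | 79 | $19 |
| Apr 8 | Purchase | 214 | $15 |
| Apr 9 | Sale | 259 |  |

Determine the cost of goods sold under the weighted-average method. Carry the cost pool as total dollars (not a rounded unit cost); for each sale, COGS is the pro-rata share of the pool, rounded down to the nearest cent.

COGS = $4,489.83

After Apr 1: 283 on hand, pool $4,528.00 (≈ $16.0000 each)
After Apr 2: 563 on hand, pool $10,128.00 (≈ $17.9893 each)
After Apr 5: 642 on hand, pool $11,629.00 (≈ $18.1137 each)
After Apr 8: 856 on hand, pool $14,839.00 (≈ $17.3353 each)
Apr 9, sell 259: 259/856 × $14,839.00 → $4,489.83
Ending inventory (cost pool remaining) = $10,349.17
Check: goods available $14,839.00 = COGS $4,489.83 + ending $10,349.17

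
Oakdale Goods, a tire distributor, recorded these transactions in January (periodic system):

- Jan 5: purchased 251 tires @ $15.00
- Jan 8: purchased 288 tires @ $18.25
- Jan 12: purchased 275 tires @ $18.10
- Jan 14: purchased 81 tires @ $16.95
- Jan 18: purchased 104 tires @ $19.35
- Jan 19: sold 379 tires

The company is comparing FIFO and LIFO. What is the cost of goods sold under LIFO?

FIFO COGS: 251 @ $15.00 + 128 @ $18.25 = $6,101.00
LIFO COGS: 104 @ $19.35 + 81 @ $16.95 + 194 @ $18.10 = $6,896.75

COGS = $6,896.75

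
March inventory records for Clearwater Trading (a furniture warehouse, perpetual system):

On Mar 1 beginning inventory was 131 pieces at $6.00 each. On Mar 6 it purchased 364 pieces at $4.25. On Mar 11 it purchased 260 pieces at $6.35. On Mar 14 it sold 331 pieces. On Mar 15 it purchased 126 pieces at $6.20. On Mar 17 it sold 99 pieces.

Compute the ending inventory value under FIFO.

Ending inventory = $2,708.45

Mar 14, 331 sold [FIFO — oldest first]: 131 @ $6.00 + 200 @ $4.25 = $1,636.00
Mar 17, 99 sold [FIFO — oldest first]: 99 @ $4.25 = $420.75
Total COGS = $1,636.00 + $420.75 = $2,056.75
Ending inventory: 65 @ $4.25 + 260 @ $6.35 + 126 @ $6.20 = $2,708.45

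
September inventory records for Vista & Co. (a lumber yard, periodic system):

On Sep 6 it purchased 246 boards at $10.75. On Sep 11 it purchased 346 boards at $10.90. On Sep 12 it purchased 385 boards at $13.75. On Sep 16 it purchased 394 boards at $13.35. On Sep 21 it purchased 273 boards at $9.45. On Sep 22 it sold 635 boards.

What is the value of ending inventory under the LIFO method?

Ending inventory = $12,136.85

Sep 22, 635 sold [LIFO — newest first]: 273 @ $9.45 + 362 @ $13.35 = $7,412.55
Ending inventory: 246 @ $10.75 + 346 @ $10.90 + 385 @ $13.75 + 32 @ $13.35 = $12,136.85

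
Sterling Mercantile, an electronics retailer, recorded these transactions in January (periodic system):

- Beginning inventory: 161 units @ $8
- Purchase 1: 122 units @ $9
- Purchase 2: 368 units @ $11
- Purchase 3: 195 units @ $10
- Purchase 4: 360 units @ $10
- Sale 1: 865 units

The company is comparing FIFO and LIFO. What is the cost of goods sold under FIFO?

FIFO COGS: 161 @ $8 + 122 @ $9 + 368 @ $11 + 195 @ $10 + 19 @ $10 = $8,574
LIFO COGS: 360 @ $10 + 195 @ $10 + 310 @ $11 = $8,960

COGS = $8,574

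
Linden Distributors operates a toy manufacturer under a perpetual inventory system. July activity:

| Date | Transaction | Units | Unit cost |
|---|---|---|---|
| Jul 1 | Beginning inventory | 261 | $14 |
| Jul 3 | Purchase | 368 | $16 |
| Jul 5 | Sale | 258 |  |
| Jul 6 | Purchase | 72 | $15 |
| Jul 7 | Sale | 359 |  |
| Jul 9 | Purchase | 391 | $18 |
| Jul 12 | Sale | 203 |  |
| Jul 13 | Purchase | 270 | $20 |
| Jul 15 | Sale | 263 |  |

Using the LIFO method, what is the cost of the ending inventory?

Ending inventory = $4,700

Jul 5, 258 sold [LIFO — newest first]: 258 @ $16 = $4,128
Jul 7, 359 sold [LIFO — newest first]: 72 @ $15 + 110 @ $16 + 177 @ $14 = $5,318
Jul 12, 203 sold [LIFO — newest first]: 203 @ $18 = $3,654
Jul 15, 263 sold [LIFO — newest first]: 263 @ $20 = $5,260
Total COGS = $4,128 + $5,318 + $3,654 + $5,260 = $18,360
Ending inventory: 84 @ $14 + 188 @ $18 + 7 @ $20 = $4,700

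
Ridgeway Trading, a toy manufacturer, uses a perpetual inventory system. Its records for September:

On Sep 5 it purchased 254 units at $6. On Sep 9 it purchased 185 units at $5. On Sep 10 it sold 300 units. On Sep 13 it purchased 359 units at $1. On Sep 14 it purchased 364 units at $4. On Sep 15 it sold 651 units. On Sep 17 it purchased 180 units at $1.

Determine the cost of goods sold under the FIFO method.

Sep 10, 300 sold [FIFO — oldest first]: 254 @ $6 + 46 @ $5 = $1,754
Sep 15, 651 sold [FIFO — oldest first]: 139 @ $5 + 359 @ $1 + 153 @ $4 = $1,666
Total COGS = $1,754 + $1,666 = $3,420
Ending inventory: 211 @ $4 + 180 @ $1 = $1,024

COGS = $3,420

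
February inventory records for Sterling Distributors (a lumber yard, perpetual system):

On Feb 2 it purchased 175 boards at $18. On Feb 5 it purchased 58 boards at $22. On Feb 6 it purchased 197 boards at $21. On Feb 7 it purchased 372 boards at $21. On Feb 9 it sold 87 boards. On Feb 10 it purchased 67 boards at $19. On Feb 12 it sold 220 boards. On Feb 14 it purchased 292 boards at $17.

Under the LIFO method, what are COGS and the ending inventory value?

COGS = $6,313; ending inventory = $16,299

Feb 9, 87 sold [LIFO — newest first]: 87 @ $21 = $1,827
Feb 12, 220 sold [LIFO — newest first]: 67 @ $19 + 153 @ $21 = $4,486
Total COGS = $1,827 + $4,486 = $6,313
Ending inventory: 175 @ $18 + 58 @ $22 + 197 @ $21 + 132 @ $21 + 292 @ $17 = $16,299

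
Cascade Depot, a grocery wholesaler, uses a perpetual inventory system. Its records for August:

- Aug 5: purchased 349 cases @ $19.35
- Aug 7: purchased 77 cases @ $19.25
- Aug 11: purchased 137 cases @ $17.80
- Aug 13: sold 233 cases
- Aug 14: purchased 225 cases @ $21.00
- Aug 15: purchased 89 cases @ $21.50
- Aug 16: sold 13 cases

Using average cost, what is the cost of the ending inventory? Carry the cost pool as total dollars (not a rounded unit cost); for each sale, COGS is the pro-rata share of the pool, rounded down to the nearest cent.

After Aug 5: 349 on hand, pool $6,753.15 (≈ $19.3500 each)
After Aug 7: 426 on hand, pool $8,235.40 (≈ $19.3319 each)
After Aug 11: 563 on hand, pool $10,674.00 (≈ $18.9591 each)
Aug 13, sell 233: 233/563 × $10,674.00 → $4,417.48
After Aug 14: 555 on hand, pool $10,981.52 (≈ $19.7865 each)
After Aug 15: 644 on hand, pool $12,895.02 (≈ $20.0233 each)
Aug 16, sell 13: 13/644 × $12,895.02 → $260.30
Total COGS = $4,417.48 + $260.30 = $4,677.78
Ending inventory (cost pool remaining) = $12,634.72

Ending inventory = $12,634.72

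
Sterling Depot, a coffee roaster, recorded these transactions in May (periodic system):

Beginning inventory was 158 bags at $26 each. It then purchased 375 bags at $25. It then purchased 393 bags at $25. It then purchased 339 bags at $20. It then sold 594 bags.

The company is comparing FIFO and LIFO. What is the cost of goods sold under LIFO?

COGS = $13,155

FIFO COGS: 158 @ $26 + 375 @ $25 + 61 @ $25 = $15,008
LIFO COGS: 339 @ $20 + 255 @ $25 = $13,155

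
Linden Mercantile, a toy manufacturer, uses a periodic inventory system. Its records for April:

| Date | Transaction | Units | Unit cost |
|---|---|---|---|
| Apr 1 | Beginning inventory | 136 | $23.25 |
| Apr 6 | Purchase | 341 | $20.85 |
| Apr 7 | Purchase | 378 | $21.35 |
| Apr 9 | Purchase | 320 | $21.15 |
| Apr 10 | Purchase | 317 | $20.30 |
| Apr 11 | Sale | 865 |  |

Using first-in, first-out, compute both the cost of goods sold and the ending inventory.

COGS = $18,553.65; ending inventory = $12,991.60

Apr 11, 865 sold [FIFO — oldest first]: 136 @ $23.25 + 341 @ $20.85 + 378 @ $21.35 + 10 @ $21.15 = $18,553.65
Ending inventory: 310 @ $21.15 + 317 @ $20.30 = $12,991.60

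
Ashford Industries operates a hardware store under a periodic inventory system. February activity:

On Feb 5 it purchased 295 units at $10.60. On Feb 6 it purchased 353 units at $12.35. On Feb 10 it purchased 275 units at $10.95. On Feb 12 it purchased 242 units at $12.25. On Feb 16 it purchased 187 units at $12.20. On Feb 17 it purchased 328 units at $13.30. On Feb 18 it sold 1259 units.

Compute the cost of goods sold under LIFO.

Feb 18, 1259 sold [LIFO — newest first]: 328 @ $13.30 + 187 @ $12.20 + 242 @ $12.25 + 275 @ $10.95 + 227 @ $12.35 = $15,423.00
Ending inventory: 295 @ $10.60 + 126 @ $12.35 = $4,683.10
Check: goods available $20,106.10 = COGS $15,423.00 + ending $4,683.10

COGS = $15,423.00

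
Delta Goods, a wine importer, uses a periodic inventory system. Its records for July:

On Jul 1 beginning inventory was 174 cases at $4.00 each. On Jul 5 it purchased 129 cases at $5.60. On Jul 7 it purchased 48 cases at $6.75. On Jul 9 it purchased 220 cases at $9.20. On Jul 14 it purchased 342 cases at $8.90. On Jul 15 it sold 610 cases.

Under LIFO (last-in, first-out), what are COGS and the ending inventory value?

COGS = $5,391.80; ending inventory = $1,418.40

Jul 15, 610 sold [LIFO — newest first]: 342 @ $8.90 + 220 @ $9.20 + 48 @ $6.75 = $5,391.80
Ending inventory: 174 @ $4.00 + 129 @ $5.60 = $1,418.40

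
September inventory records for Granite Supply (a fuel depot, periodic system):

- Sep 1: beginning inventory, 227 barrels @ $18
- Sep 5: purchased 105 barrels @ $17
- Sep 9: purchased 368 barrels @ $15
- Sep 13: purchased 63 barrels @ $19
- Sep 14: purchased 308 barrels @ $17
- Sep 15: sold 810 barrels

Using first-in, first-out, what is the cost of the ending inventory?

Ending inventory = $4,437

Sep 15, 810 sold [FIFO — oldest first]: 227 @ $18 + 105 @ $17 + 368 @ $15 + 63 @ $19 + 47 @ $17 = $13,387
Ending inventory: 261 @ $17 = $4,437
Check: goods available $17,824 = COGS $13,387 + ending $4,437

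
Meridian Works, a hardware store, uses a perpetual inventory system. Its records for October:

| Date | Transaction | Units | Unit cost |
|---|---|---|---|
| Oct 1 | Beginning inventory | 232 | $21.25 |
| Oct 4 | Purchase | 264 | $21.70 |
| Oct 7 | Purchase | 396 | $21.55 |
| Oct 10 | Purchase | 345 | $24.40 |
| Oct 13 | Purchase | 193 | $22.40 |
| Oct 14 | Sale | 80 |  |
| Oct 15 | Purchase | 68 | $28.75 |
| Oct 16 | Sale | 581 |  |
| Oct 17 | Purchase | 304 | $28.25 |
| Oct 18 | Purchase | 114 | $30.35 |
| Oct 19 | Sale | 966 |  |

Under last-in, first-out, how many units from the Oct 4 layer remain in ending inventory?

57

Oct 14, 80 sold [LIFO — newest first]: 80 @ $22.40 = $1,792.00
Oct 16, 581 sold [LIFO — newest first]: 68 @ $28.75 + 113 @ $22.40 + 345 @ $24.40 + 55 @ $21.55 = $14,089.45
Oct 19, 966 sold [LIFO — newest first]: 114 @ $30.35 + 304 @ $28.25 + 341 @ $21.55 + 207 @ $21.70 = $23,888.35
Total COGS = $1,792.00 + $14,089.45 + $23,888.35 = $39,769.80
Ending inventory: 232 @ $21.25 + 57 @ $21.70 = $6,166.90
Check: goods available $45,936.70 = COGS $39,769.80 + ending $6,166.90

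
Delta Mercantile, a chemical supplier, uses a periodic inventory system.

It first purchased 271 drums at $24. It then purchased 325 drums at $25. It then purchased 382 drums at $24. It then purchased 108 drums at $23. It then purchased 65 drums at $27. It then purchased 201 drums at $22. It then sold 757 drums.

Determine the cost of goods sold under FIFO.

Sale 1 (757) [FIFO — oldest first]: 271 @ $24 + 325 @ $25 + 161 @ $24 = $18,493
Ending inventory: 221 @ $24 + 108 @ $23 + 65 @ $27 + 201 @ $22 = $13,965

COGS = $18,493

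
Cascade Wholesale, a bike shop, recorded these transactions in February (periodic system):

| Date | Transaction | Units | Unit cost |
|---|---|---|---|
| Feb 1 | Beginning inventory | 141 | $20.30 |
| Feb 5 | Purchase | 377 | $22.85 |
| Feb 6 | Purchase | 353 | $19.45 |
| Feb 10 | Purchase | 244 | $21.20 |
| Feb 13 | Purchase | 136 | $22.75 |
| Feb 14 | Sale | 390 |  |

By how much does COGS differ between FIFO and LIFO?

FIFO COGS: 141 @ $20.30 + 249 @ $22.85 = $8,551.95
LIFO COGS: 136 @ $22.75 + 244 @ $21.20 + 10 @ $19.45 = $8,461.30
Difference = |$8,551.95 − $8,461.30| = $90.65

$90.65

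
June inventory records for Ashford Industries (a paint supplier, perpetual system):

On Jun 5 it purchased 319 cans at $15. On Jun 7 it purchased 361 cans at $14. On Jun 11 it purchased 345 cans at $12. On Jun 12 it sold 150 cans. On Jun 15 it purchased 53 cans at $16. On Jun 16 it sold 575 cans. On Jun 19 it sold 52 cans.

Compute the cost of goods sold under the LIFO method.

COGS = $10,312

Jun 12, 150 sold [LIFO — newest first]: 150 @ $12 = $1,800
Jun 16, 575 sold [LIFO — newest first]: 53 @ $16 + 195 @ $12 + 327 @ $14 = $7,766
Jun 19, 52 sold [LIFO — newest first]: 34 @ $14 + 18 @ $15 = $746
Total COGS = $1,800 + $7,766 + $746 = $10,312
Ending inventory: 301 @ $15 = $4,515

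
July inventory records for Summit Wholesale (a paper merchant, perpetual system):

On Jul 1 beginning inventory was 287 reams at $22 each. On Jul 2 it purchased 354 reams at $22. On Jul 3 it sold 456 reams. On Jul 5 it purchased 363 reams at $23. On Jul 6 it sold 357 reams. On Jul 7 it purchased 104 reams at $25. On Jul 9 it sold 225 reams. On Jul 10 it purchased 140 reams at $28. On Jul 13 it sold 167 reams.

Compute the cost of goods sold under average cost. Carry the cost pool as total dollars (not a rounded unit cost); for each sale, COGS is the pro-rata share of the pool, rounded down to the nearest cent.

After Jul 1: 287 on hand, pool $6,314.00 (≈ $22.0000 each)
After Jul 2: 641 on hand, pool $14,102.00 (≈ $22.0000 each)
Jul 3, sell 456: 456/641 × $14,102.00 → $10,032.00
After Jul 5: 548 on hand, pool $12,419.00 (≈ $22.6624 each)
Jul 6, sell 357: 357/548 × $12,419.00 → $8,090.47
After Jul 7: 295 on hand, pool $6,928.53 (≈ $23.4865 each)
Jul 9, sell 225: 225/295 × $6,928.53 → $5,284.47
After Jul 10: 210 on hand, pool $5,564.06 (≈ $26.4955 each)
Jul 13, sell 167: 167/210 × $5,564.06 → $4,424.75
Total COGS = $10,032.00 + $8,090.47 + $5,284.47 + $4,424.75 = $27,831.69
Ending inventory (cost pool remaining) = $1,139.31

COGS = $27,831.69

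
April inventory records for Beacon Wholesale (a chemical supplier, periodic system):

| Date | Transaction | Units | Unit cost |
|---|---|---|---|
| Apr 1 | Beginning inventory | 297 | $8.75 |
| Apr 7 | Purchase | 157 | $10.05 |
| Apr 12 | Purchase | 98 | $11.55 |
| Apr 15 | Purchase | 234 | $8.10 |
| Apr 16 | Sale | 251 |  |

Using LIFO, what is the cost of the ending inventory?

Apr 16, 251 sold [LIFO — newest first]: 234 @ $8.10 + 17 @ $11.55 = $2,091.75
Ending inventory: 297 @ $8.75 + 157 @ $10.05 + 81 @ $11.55 = $5,112.15

Ending inventory = $5,112.15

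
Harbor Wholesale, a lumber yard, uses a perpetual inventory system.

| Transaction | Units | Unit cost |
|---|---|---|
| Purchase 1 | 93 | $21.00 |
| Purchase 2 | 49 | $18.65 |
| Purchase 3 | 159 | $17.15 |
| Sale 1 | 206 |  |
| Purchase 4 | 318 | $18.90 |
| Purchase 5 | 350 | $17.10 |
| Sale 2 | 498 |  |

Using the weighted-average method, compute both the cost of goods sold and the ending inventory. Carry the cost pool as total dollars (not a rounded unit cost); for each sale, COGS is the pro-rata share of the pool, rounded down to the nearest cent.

COGS = $12,809.64; ending inventory = $4,779.26

After Purchase 1: 93 on hand, pool $1,953.00 (≈ $21.0000 each)
After Purchase 2: 142 on hand, pool $2,866.85 (≈ $20.1891 each)
After Purchase 3: 301 on hand, pool $5,593.70 (≈ $18.5837 each)
Sale 1, sell 206: 206/301 × $5,593.70 → $3,828.24
After Purchase 4: 413 on hand, pool $7,775.66 (≈ $18.8273 each)
After Purchase 5: 763 on hand, pool $13,760.66 (≈ $18.0349 each)
Sale 2, sell 498: 498/763 × $13,760.66 → $8,981.40
Total COGS = $3,828.24 + $8,981.40 = $12,809.64
Ending inventory (cost pool remaining) = $4,779.26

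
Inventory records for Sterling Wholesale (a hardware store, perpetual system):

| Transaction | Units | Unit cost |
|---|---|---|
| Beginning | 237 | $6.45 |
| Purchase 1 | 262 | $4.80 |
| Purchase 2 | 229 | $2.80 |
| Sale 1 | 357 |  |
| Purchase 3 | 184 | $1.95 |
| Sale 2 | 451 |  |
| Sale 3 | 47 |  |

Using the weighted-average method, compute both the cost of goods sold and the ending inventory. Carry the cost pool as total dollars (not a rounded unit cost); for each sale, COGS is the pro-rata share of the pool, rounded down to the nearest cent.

After Beginning: 237 on hand, pool $1,528.65 (≈ $6.4500 each)
After Purchase 1: 499 on hand, pool $2,786.25 (≈ $5.5837 each)
After Purchase 2: 728 on hand, pool $3,427.45 (≈ $4.7080 each)
Sale 1, sell 357: 357/728 × $3,427.45 → $1,680.76
After Purchase 3: 555 on hand, pool $2,105.49 (≈ $3.7937 each)
Sale 2, sell 451: 451/555 × $2,105.49 → $1,710.94
Sale 3, sell 47: 47/104 × $394.55 → $178.30
Total COGS = $1,680.76 + $1,710.94 + $178.30 = $3,570.00
Ending inventory (cost pool remaining) = $216.25

COGS = $3,570.00; ending inventory = $216.25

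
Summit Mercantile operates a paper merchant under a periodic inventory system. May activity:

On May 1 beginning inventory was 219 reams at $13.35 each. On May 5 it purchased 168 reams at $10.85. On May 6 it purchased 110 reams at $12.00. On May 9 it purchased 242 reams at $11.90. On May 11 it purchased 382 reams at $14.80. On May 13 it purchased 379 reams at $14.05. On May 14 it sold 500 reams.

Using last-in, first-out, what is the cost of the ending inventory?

Ending inventory = $12,809.05

May 14, 500 sold [LIFO — newest first]: 379 @ $14.05 + 121 @ $14.80 = $7,115.75
Ending inventory: 219 @ $13.35 + 168 @ $10.85 + 110 @ $12.00 + 242 @ $11.90 + 261 @ $14.80 = $12,809.05
Check: goods available $19,924.80 = COGS $7,115.75 + ending $12,809.05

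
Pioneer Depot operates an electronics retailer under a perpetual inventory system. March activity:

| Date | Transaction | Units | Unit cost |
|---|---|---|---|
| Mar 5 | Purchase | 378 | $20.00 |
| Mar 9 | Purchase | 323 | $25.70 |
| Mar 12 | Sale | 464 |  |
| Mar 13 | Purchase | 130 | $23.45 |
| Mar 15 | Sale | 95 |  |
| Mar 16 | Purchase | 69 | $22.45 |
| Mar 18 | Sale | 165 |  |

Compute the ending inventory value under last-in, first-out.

Ending inventory = $3,520.00

Mar 12, 464 sold [LIFO — newest first]: 323 @ $25.70 + 141 @ $20.00 = $11,121.10
Mar 15, 95 sold [LIFO — newest first]: 95 @ $23.45 = $2,227.75
Mar 18, 165 sold [LIFO — newest first]: 69 @ $22.45 + 35 @ $23.45 + 61 @ $20.00 = $3,589.80
Total COGS = $11,121.10 + $2,227.75 + $3,589.80 = $16,938.65
Ending inventory: 176 @ $20.00 = $3,520.00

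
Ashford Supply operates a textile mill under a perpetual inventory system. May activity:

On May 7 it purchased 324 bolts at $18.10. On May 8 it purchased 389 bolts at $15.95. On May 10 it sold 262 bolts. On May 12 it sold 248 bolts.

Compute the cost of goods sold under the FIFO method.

May 10, 262 sold [FIFO — oldest first]: 262 @ $18.10 = $4,742.20
May 12, 248 sold [FIFO — oldest first]: 62 @ $18.10 + 186 @ $15.95 = $4,088.90
Total COGS = $4,742.20 + $4,088.90 = $8,831.10
Ending inventory: 203 @ $15.95 = $3,237.85
Check: goods available $12,068.95 = COGS $8,831.10 + ending $3,237.85

COGS = $8,831.10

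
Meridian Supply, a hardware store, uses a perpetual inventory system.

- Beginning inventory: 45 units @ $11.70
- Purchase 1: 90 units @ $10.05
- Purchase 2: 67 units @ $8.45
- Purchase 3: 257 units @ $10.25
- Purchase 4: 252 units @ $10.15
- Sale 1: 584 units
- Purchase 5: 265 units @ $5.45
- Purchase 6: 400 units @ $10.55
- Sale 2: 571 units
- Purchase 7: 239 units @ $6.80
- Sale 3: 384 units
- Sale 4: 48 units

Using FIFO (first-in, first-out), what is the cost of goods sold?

COGS = $14,288.25

Sale 1 (584) [FIFO — oldest first]: 45 @ $11.70 + 90 @ $10.05 + 67 @ $8.45 + 257 @ $10.25 + 125 @ $10.15 = $5,900.15
Sale 2 (571) [FIFO — oldest first]: 127 @ $10.15 + 265 @ $5.45 + 179 @ $10.55 = $4,621.75
Sale 3 (384) [FIFO — oldest first]: 221 @ $10.55 + 163 @ $6.80 = $3,439.95
Sale 4 (48) [FIFO — oldest first]: 48 @ $6.80 = $326.40
Total COGS = $5,900.15 + $4,621.75 + $3,439.95 + $326.40 = $14,288.25
Ending inventory: 28 @ $6.80 = $190.40
Check: goods available $14,478.65 = COGS $14,288.25 + ending $190.40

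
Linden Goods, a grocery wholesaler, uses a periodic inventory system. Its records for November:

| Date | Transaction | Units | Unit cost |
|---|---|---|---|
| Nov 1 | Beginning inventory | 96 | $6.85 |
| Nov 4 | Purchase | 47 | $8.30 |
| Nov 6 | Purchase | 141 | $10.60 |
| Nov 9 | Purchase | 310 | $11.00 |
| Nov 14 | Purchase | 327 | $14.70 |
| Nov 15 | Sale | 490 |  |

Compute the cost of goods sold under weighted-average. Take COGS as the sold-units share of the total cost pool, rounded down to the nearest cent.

COGS = $5,724.22

Nov 15, sell 490: 490/921 × $10,759.20 → $5,724.22
Ending inventory (cost pool remaining) = $5,034.98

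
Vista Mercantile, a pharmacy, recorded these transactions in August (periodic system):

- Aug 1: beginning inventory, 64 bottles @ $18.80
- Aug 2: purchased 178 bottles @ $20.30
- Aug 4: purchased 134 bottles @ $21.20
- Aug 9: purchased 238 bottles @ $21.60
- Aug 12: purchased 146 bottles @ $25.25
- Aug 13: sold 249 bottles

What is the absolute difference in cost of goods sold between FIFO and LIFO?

$946.30

FIFO COGS: 64 @ $18.80 + 178 @ $20.30 + 7 @ $21.20 = $4,965.00
LIFO COGS: 146 @ $25.25 + 103 @ $21.60 = $5,911.30
Difference = |$4,965.00 − $5,911.30| = $946.30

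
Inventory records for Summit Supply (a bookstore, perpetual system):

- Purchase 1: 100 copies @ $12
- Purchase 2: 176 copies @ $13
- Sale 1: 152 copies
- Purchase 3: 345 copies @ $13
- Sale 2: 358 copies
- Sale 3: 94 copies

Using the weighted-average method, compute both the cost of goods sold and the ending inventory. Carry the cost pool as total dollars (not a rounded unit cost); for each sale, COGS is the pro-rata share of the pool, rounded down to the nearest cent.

COGS = $7,753.62; ending inventory = $219.38

After Purchase 1: 100 on hand, pool $1,200.00 (≈ $12.0000 each)
After Purchase 2: 276 on hand, pool $3,488.00 (≈ $12.6377 each)
Sale 1, sell 152: 152/276 × $3,488.00 → $1,920.92
After Purchase 3: 469 on hand, pool $6,052.08 (≈ $12.9042 each)
Sale 2, sell 358: 358/469 × $6,052.08 → $4,619.71
Sale 3, sell 94: 94/111 × $1,432.37 → $1,212.99
Total COGS = $1,920.92 + $4,619.71 + $1,212.99 = $7,753.62
Ending inventory (cost pool remaining) = $219.38
Check: goods available $7,973.00 = COGS $7,753.62 + ending $219.38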